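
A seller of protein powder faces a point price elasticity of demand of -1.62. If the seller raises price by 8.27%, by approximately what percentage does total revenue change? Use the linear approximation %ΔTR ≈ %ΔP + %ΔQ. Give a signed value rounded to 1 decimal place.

%ΔQ ≈ Ed × %ΔP = (-1.62) × (+8.27%) = -13.3974%
%ΔTR ≈ %ΔP + %ΔQ = (+8.27%) + (-13.3974%) = -5.1274%

-5.1%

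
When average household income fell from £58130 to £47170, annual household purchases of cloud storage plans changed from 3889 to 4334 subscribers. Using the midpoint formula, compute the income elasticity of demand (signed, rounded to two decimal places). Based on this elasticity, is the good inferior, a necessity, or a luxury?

-0.52; inferior

%ΔQ = (4334 − 3889)/[( 3889 + 4334)/2] = 445/4111.5 = 0.108233…
%ΔIncome = (47170 − 58130)/[( 58130 + 47170)/2] = -10960/52650 = -0.208167…
E_income = (445/4111.5) / (-10960/52650) = -0.5199…
E_income < 0 ⇒ inferior good.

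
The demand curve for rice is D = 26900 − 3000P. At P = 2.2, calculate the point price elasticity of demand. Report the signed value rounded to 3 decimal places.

dD/dP = −3000. At P = 2.2, D = 26900 − 3000(2.2) = 20300.
Ed = (dD/dP)·(P/D) = −3000 × (2.2/20300) = -0.32512…

-0.325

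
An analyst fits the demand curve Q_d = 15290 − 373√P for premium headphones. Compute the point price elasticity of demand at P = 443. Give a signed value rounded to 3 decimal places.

dQ_d/dP = −373/(2√P) = -8.86088. At P = 443, Q_d = 7439.26.
Ed = (dQ_d/dP)·(P/Q_d) = (-8.86088) × (443/7439.26) = -0.52765…

-0.528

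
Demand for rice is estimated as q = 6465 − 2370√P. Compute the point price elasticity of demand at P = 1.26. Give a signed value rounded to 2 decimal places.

-0.35

dq/dP = −2370/(2√P) = -1055.68. At P = 1.26, q = 3804.68.
Ed = (dq/dP)·(P/q) = (-1055.68) × (1.26/3804.68) = -0.3496…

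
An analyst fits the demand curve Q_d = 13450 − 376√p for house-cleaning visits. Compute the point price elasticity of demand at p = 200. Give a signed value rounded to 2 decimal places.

dQ_d/dp = −376/(2√p) = -13.2936. At p = 200, Q_d = 8132.56.
Ed = (dQ_d/dp)·(p/Q_d) = (-13.2936) × (200/8132.56) = -0.3269…

-0.33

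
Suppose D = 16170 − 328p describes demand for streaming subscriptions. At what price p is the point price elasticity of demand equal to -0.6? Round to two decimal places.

18.49

Ed = −328p/(16170 − 328p). Set this equal to -0.6:
328p = 0.6·(16170 − 328p) ⇒ 328p(1 + 0.6) = 0.6·16170
p = 0.6·16170 / (328·1.6) = 18.4870…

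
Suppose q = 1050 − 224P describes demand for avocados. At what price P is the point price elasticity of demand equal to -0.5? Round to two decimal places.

Ed = −224P/(1050 − 224P). Set this equal to -0.5:
224P = 0.5·(1050 − 224P) ⇒ 224P(1 + 0.5) = 0.5·1050
P = 0.5·1050 / (224·1.5) = 1.5625

1.56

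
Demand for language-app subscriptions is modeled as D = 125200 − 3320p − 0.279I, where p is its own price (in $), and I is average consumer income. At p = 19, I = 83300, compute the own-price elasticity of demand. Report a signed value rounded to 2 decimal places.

-1.62

At the given values, D = 125200 − 3320(19) − 0.279(83300) = 38879.3.
∂D/∂p = −3320.
E = (-3320) × (19/38879.3) = -1.6224…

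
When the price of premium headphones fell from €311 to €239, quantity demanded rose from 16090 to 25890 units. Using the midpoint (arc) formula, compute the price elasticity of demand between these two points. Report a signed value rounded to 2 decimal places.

%ΔQ = (25890 − 16090) / [(16090 + 25890)/2] = 9800/20990 = 0.466888…
%ΔP = (239 − 311) / [(311 + 239)/2] = -72/275 = -0.261818…
Arc Ed = %ΔQ / %ΔP = (9800/20990) / (-72/275) = -1.7832…

-1.78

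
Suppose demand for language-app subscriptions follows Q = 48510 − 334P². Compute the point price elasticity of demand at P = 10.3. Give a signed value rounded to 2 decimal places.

dQ/dP = −2·334·P = -6880.4. At P = 10.3, Q = 13075.94.
Ed = (dQ/dP)·(P/Q) = (-6880.4) × (10.3/13075.94) = -5.4197…

-5.42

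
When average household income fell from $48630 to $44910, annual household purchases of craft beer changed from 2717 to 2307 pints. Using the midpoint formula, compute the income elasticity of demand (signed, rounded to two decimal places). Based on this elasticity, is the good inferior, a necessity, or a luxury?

%ΔQ = (2307 − 2717)/[( 2717 + 2307)/2] = -410/2512 = -0.163216…
%ΔIncome = (44910 − 48630)/[( 48630 + 44910)/2] = -3720/46770 = -0.079538…
E_income = (-410/2512) / (-3720/46770) = 2.0520…
E_income > 1 ⇒ normal good, luxury.

2.05; luxury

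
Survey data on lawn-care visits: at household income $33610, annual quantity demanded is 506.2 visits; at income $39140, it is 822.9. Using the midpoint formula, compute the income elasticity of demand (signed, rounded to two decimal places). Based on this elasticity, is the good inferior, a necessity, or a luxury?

3.13; luxury

%ΔQ = (822.9 − 506.2)/[( 506.2 + 822.9)/2] = 316.7/664.55 = 0.476563…
%ΔIncome = (39140 − 33610)/[( 33610 + 39140)/2] = 5530/36375 = 0.152027…
E_income = (316.7/664.55) / (5530/36375) = 3.1347…
E_income > 1 ⇒ normal good, luxury.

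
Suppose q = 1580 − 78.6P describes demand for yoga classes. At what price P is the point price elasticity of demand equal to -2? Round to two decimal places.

13.40

Ed = −78.6P/(1580 − 78.6P). Set this equal to -2:
78.6P = 2·(1580 − 78.6P) ⇒ 78.6P(1 + 2) = 2·1580
P = 2·1580 / (78.6·3) = 13.4011…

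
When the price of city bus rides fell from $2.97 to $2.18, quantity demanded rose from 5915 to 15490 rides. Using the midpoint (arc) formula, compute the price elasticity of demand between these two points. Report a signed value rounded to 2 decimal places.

-2.92

%ΔQ = (15490 − 5915) / [(5915 + 15490)/2] = 9575/10702.5 = 0.894650…
%ΔP = (2.18 − 2.97) / [(2.97 + 2.18)/2] = -0.79/2.575 = -0.306796…
Arc Ed = %ΔQ / %ΔP = (9575/10702.5) / (-0.79/2.575) = -2.9161…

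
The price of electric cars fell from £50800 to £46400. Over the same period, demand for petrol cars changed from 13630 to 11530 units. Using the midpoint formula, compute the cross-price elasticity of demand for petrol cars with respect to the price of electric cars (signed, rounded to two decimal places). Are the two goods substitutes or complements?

1.84; substitutes

%ΔQ_{petrol cars} = (11530 − 13630)/avg = -2100/12580 = -0.166931…
%ΔP_{electric cars} = (46400 − 50800)/avg = -4400/48600 = -0.090534…
E_cross = (-2100/12580) / (-4400/48600) = 1.8438…
E_cross > 0 ⇒ the goods are substitutes.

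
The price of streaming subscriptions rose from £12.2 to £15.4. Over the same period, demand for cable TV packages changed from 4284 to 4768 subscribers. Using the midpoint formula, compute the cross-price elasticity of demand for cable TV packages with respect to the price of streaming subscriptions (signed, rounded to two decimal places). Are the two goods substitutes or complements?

%ΔQ_{cable TV packages} = (4768 − 4284)/avg = 484/4526 = 0.106937…
%ΔP_{streaming subscriptions} = (15.4 − 12.2)/avg = 3.2/13.8 = 0.231884…
E_cross = (484/4526) / (3.2/13.8) = 0.4611…
E_cross > 0 ⇒ the goods are substitutes.

0.46; substitutes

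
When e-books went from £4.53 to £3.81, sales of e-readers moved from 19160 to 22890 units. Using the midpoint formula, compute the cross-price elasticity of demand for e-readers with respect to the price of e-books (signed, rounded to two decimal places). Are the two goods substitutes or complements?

-1.03; complements

%ΔQ_{e-readers} = (22890 − 19160)/avg = 3730/21025 = 0.177407…
%ΔP_{e-books} = (3.81 − 4.53)/avg = -0.72/4.17 = -0.172661…
E_cross = (3730/21025) / (-0.72/4.17) = -1.0274…
E_cross < 0 ⇒ the goods are complements.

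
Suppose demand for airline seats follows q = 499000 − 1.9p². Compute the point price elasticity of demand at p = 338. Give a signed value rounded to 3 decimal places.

dq/dp = −2·1.9·p = -1284.4. At p = 338, q = 281936.4.
Ed = (dq/dp)·(p/q) = (-1284.4) × (338/281936.4) = -1.53980…

-1.540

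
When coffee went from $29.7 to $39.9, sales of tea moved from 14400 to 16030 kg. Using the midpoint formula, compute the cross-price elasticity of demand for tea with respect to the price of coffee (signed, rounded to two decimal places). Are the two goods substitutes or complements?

%ΔQ_{tea} = (16030 − 14400)/avg = 1630/15215 = 0.107131…
%ΔP_{coffee} = (39.9 − 29.7)/avg = 10.2/34.8 = 0.293103…
E_cross = (1630/15215) / (10.2/34.8) = 0.3655…
E_cross > 0 ⇒ the goods are substitutes.

0.37; substitutes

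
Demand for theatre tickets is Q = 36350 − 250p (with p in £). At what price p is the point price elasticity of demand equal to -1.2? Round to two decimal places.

79.31

Ed = −250p/(36350 − 250p). Set this equal to -1.2:
250p = 1.2·(36350 − 250p) ⇒ 250p(1 + 1.2) = 1.2·36350
p = 1.2·36350 / (250·2.2) = 79.3090…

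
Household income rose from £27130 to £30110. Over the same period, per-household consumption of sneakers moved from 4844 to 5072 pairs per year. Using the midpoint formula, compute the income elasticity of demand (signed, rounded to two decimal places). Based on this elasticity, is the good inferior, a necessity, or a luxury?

0.44; necessity

%ΔQ = (5072 − 4844)/[( 4844 + 5072)/2] = 228/4958 = 0.045986…
%ΔIncome = (30110 − 27130)/[( 27130 + 30110)/2] = 2980/28620 = 0.104122…
E_income = (228/4958) / (2980/28620) = 0.4416…
0 < E_income < 1 ⇒ normal good, necessity.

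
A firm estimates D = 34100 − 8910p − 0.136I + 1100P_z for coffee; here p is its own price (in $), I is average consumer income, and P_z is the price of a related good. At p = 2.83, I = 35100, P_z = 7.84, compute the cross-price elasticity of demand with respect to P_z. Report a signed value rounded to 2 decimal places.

At the given values, D = 34100 − 8910(2.83) − 0.136(35100) + 1100(7.84) = 12735.1.
∂D/∂P_z = 1100.
E = (1100) × (7.84/12735.1) = 0.6771…

0.68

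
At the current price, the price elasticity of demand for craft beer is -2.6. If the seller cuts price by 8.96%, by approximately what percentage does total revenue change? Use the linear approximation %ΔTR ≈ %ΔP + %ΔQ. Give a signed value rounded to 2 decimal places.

%ΔQ ≈ Ed × %ΔP = (-2.6) × (-8.96%) = +23.2960%
%ΔTR ≈ %ΔP + %ΔQ = (-8.96%) + (+23.2960%) = +14.3360%

+14.34%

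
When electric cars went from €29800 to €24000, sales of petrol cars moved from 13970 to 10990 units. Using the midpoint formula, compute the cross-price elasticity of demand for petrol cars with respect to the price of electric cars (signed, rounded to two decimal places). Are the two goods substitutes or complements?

%ΔQ_{petrol cars} = (10990 − 13970)/avg = -2980/12480 = -0.238782…
%ΔP_{electric cars} = (24000 − 29800)/avg = -5800/26900 = -0.215613…
E_cross = (-2980/12480) / (-5800/26900) = 1.1074…
E_cross > 0 ⇒ the goods are substitutes.

1.11; substitutes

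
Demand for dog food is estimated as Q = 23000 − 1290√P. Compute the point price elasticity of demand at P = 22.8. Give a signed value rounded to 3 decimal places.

dQ/dP = −1290/(2√P) = -135.08. At P = 22.8, Q = 16840.3.
Ed = (dQ/dP)·(P/Q) = (-135.08) × (22.8/16840.3) = -0.18288…

-0.183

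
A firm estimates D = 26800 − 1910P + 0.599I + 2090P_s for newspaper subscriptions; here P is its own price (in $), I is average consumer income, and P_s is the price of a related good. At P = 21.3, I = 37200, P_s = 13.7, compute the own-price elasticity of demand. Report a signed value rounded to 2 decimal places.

At the given values, D = 26800 − 1910(21.3) + 0.599(37200) + 2090(13.7) = 37032.8.
∂D/∂P = −1910.
E = (-1910) × (21.3/37032.8) = -1.0985…

-1.10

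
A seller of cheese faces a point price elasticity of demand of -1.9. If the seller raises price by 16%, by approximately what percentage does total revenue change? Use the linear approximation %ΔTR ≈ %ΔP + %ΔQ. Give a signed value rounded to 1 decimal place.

-14.4%

%ΔQ ≈ Ed × %ΔP = (-1.9) × (+16%) = -30.4000%
%ΔTR ≈ %ΔP + %ΔQ = (+16%) + (-30.4000%) = -14.4000%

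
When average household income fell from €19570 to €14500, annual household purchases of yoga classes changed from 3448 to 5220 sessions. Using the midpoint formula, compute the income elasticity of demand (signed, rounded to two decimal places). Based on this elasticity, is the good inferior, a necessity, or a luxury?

-1.37; inferior

%ΔQ = (5220 − 3448)/[( 3448 + 5220)/2] = 1772/4334 = 0.408860…
%ΔIncome = (14500 − 19570)/[( 19570 + 14500)/2] = -5070/17035 = -0.297622…
E_income = (1772/4334) / (-5070/17035) = -1.3737…
E_income < 0 ⇒ inferior good.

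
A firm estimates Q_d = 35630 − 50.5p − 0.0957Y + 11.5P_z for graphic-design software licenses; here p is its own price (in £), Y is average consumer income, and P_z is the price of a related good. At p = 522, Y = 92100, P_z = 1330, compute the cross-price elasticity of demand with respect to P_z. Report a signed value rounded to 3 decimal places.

0.971

At the given values, Q_d = 35630 − 50.5(522) − 0.0957(92100) + 11.5(1330) = 15750.03.
∂Q_d/∂P_z = 11.5.
E = (11.5) × (1330/15750.03) = 0.97110…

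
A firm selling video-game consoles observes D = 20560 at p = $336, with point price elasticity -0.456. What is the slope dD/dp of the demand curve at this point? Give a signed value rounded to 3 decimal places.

Ed = (dD/dp)·(p/D) ⇒ dD/dp = Ed·D/p = (-0.456)·20560/336 = -27.90285…

-27.903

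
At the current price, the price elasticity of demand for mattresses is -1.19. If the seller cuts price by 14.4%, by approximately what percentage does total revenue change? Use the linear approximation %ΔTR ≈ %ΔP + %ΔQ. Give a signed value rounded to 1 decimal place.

%ΔQ ≈ Ed × %ΔP = (-1.19) × (-14.4%) = +17.1360%
%ΔTR ≈ %ΔP + %ΔQ = (-14.4%) + (+17.1360%) = +2.7360%

+2.7%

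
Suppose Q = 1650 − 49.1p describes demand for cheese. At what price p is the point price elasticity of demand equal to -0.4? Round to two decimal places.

Ed = −49.1p/(1650 − 49.1p). Set this equal to -0.4:
49.1p = 0.4·(1650 − 49.1p) ⇒ 49.1p(1 + 0.4) = 0.4·1650
p = 0.4·1650 / (49.1·1.4) = 9.6013…

9.60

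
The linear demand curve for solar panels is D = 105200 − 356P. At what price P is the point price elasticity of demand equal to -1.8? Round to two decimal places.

189.97

Ed = −356P/(105200 − 356P). Set this equal to -1.8:
356P = 1.8·(105200 − 356P) ⇒ 356P(1 + 1.8) = 1.8·105200
P = 1.8·105200 / (356·2.8) = 189.9678…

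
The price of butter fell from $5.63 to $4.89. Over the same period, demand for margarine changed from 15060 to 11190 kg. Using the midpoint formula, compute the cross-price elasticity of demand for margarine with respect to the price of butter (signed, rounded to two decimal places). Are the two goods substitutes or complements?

2.10; substitutes

%ΔQ_{margarine} = (11190 − 15060)/avg = -3870/13125 = -0.294857…
%ΔP_{butter} = (4.89 − 5.63)/avg = -0.74/5.26 = -0.140684…
E_cross = (-3870/13125) / (-0.74/5.26) = 2.0958…
E_cross > 0 ⇒ the goods are substitutes.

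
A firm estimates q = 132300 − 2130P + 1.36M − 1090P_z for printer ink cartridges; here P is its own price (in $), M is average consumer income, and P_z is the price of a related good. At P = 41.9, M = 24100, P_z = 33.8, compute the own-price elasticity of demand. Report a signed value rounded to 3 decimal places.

-2.289

At the given values, q = 132300 − 2130(41.9) + 1.36(24100) − 1090(33.8) = 38987.
∂q/∂P = −2130.
E = (-2130) × (41.9/38987) = -2.28914…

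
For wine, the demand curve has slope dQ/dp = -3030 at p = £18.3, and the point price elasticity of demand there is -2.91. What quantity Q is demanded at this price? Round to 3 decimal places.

Ed = (dQ/dp)·(p/Q) ⇒ Q = (dQ/dp)·p/Ed = (-3030)·18.3/(-2.91) = 19054.63917…

19054.639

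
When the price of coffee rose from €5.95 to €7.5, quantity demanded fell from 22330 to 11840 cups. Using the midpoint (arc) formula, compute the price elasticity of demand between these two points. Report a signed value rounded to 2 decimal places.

%ΔQ = (11840 − 22330) / [(22330 + 11840)/2] = -10490/17085 = -0.613988…
%ΔP = (7.5 − 5.95) / [(5.95 + 7.5)/2] = 1.55/6.725 = 0.230483…
Arc Ed = %ΔQ / %ΔP = (-10490/17085) / (1.55/6.725) = -2.6639…

-2.66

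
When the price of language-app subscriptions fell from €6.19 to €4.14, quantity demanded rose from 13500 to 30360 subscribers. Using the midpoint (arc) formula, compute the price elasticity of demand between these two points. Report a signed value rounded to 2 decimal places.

%ΔQ = (30360 − 13500) / [(13500 + 30360)/2] = 16860/21930 = 0.768809…
%ΔP = (4.14 − 6.19) / [(6.19 + 4.14)/2] = -2.05/5.165 = -0.396902…
Arc Ed = %ΔQ / %ΔP = (16860/21930) / (-2.05/5.165) = -1.9370…

-1.94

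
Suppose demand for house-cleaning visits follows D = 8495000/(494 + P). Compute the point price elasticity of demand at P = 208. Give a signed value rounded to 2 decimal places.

-0.30

dD/dP = −8495000/(494 + P)² = -17.2381. At P = 208, D = 12101.1.
Ed = (dD/dP)·(P/D) = (-17.2381) × (208/12101.1) = -0.2962…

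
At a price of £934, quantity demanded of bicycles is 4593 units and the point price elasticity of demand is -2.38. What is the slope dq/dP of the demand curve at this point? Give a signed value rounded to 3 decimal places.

-11.704

Ed = (dq/dP)·(P/q) ⇒ dq/dP = Ed·q/P = (-2.38)·4593/934 = -11.70379…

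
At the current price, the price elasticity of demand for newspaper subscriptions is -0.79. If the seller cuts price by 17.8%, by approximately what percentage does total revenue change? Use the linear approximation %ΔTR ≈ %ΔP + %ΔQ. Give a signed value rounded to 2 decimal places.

-3.74%

%ΔQ ≈ Ed × %ΔP = (-0.79) × (-17.8%) = +14.0620%
%ΔTR ≈ %ΔP + %ΔQ = (-17.8%) + (+14.0620%) = -3.7380%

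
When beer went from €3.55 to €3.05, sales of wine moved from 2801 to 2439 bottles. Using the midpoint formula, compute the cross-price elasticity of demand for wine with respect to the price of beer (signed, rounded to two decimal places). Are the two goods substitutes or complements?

%ΔQ_{wine} = (2439 − 2801)/avg = -362/2620 = -0.138167…
%ΔP_{beer} = (3.05 − 3.55)/avg = -0.5/3.3 = -0.151515…
E_cross = (-362/2620) / (-0.5/3.3) = 0.9119…
E_cross > 0 ⇒ the goods are substitutes.

0.91; substitutes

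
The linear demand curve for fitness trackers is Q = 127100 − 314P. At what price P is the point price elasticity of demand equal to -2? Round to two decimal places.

Ed = −314P/(127100 − 314P). Set this equal to -2:
314P = 2·(127100 − 314P) ⇒ 314P(1 + 2) = 2·127100
P = 2·127100 / (314·3) = 269.8513…

269.85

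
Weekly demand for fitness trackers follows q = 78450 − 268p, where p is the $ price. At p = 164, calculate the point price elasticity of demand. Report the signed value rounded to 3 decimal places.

-1.274

dq/dp = −268. At p = 164, q = 78450 − 268(164) = 34498.
Ed = (dq/dp)·(p/q) = −268 × (164/34498) = -1.27404…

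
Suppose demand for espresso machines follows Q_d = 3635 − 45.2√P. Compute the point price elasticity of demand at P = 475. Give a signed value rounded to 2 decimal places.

dQ_d/dP = −45.2/(2√P) = -1.03696. At P = 475, Q_d = 2649.89.
Ed = (dQ_d/dP)·(P/Q_d) = (-1.03696) × (475/2649.89) = -0.1858…

-0.19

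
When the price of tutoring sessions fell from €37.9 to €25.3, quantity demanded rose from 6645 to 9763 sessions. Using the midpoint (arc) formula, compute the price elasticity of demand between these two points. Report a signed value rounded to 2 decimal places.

%ΔQ = (9763 − 6645) / [(6645 + 9763)/2] = 3118/8204 = 0.380058…
%ΔP = (25.3 − 37.9) / [(37.9 + 25.3)/2] = -12.6/31.6 = -0.398734…
Arc Ed = %ΔQ / %ΔP = (3118/8204) / (-12.6/31.6) = -0.9531…

-0.95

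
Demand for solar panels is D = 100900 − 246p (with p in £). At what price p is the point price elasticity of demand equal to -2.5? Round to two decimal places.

Ed = −246p/(100900 − 246p). Set this equal to -2.5:
246p = 2.5·(100900 − 246p) ⇒ 246p(1 + 2.5) = 2.5·100900
p = 2.5·100900 / (246·3.5) = 292.9732…

292.97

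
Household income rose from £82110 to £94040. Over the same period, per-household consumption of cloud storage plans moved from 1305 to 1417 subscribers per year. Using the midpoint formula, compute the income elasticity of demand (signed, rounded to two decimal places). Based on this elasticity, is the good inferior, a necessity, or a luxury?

%ΔQ = (1417 − 1305)/[( 1305 + 1417)/2] = 112/1361 = 0.082292…
%ΔIncome = (94040 − 82110)/[( 82110 + 94040)/2] = 11930/88075 = 0.135452…
E_income = (112/1361) / (11930/88075) = 0.6075…
0 < E_income < 1 ⇒ normal good, necessity.

0.61; necessity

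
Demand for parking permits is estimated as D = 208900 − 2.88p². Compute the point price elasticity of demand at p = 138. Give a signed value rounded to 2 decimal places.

-0.71

dD/dp = −2·2.88·p = -794.88. At p = 138, D = 154053.28.
Ed = (dD/dp)·(p/D) = (-794.88) × (138/154053.28) = -0.7120…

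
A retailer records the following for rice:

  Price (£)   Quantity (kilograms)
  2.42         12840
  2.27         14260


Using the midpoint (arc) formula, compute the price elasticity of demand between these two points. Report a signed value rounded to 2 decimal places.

%ΔQ = (14260 − 12840) / [(12840 + 14260)/2] = 1420/13550 = 0.104797…
%ΔP = (2.27 − 2.42) / [(2.42 + 2.27)/2] = -0.15/2.345 = -0.063965…
Arc Ed = %ΔQ / %ΔP = (1420/13550) / (-0.15/2.345) = -1.6383…

-1.64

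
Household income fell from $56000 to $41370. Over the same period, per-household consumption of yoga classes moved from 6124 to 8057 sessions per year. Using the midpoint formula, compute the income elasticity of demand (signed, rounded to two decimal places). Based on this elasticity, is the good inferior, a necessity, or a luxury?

-0.91; inferior

%ΔQ = (8057 − 6124)/[( 6124 + 8057)/2] = 1933/7090.5 = 0.272618…
%ΔIncome = (41370 − 56000)/[( 56000 + 41370)/2] = -14630/48685 = -0.300503…
E_income = (1933/7090.5) / (-14630/48685) = -0.9072…
E_income < 0 ⇒ inferior good.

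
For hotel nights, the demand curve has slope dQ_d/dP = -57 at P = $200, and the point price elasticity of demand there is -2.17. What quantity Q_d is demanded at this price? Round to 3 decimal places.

Ed = (dQ_d/dP)·(P/Q_d) ⇒ Q_d = (dQ_d/dP)·P/Ed = (-57)·200/(-2.17) = 5253.45622…

5253.456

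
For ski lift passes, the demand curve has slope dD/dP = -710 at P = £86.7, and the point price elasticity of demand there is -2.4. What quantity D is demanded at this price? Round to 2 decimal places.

25648.75

Ed = (dD/dP)·(P/D) ⇒ D = (dD/dP)·P/Ed = (-710)·86.7/(-2.4) = 25648.75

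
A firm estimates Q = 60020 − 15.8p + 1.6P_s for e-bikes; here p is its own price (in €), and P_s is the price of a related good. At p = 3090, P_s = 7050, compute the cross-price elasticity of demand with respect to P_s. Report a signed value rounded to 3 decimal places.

0.502

At the given values, Q = 60020 − 15.8(3090) + 1.6(7050) = 22478.
∂Q/∂P_s = 1.6.
E = (1.6) × (7050/22478) = 0.50182…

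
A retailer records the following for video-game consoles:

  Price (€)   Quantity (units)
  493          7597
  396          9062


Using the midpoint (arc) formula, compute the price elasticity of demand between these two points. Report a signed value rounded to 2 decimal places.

%ΔQ = (9062 − 7597) / [(7597 + 9062)/2] = 1465/8329.5 = 0.175880…
%ΔP = (396 − 493) / [(493 + 396)/2] = -97/444.5 = -0.218222…
Arc Ed = %ΔQ / %ΔP = (1465/8329.5) / (-97/444.5) = -0.8059…

-0.81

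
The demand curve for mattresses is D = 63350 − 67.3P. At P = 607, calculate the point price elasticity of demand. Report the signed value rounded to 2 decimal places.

dD/dP = −67.3. At P = 607, D = 63350 − 67.3(607) = 22498.9.
Ed = (dD/dP)·(P/D) = −67.3 × (607/22498.9) = -1.8156…

-1.82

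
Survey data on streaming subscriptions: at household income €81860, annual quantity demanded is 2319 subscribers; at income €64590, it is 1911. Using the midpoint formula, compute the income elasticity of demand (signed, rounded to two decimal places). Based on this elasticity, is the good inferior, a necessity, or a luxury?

0.82; necessity

%ΔQ = (1911 − 2319)/[( 2319 + 1911)/2] = -408/2115 = -0.192907…
%ΔIncome = (64590 − 81860)/[( 81860 + 64590)/2] = -17270/73225 = -0.235848…
E_income = (-408/2115) / (-17270/73225) = 0.8179…
0 < E_income < 1 ⇒ normal good, necessity.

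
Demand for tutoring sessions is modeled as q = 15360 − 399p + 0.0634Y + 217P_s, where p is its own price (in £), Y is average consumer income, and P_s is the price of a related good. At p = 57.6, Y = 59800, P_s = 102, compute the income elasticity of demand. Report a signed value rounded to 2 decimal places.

At the given values, q = 15360 − 399(57.6) + 0.0634(59800) + 217(102) = 18302.92.
∂q/∂Y = 0.0634.
E = (0.0634) × (59800/18302.92) = 0.2071…

0.21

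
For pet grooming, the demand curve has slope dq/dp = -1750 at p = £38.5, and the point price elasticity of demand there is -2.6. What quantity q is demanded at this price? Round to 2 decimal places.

25913.46

Ed = (dq/dp)·(p/q) ⇒ q = (dq/dp)·p/Ed = (-1750)·38.5/(-2.6) = 25913.4615…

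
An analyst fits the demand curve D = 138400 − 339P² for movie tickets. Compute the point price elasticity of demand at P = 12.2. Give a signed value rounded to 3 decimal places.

dD/dP = −2·339·P = -8271.6. At P = 12.2, D = 87943.24.
Ed = (dD/dP)·(P/D) = (-8271.6) × (12.2/87943.24) = -1.14748…

-1.147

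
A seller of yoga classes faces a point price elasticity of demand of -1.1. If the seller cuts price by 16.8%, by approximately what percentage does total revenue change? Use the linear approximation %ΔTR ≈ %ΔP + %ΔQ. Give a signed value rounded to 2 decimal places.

+1.68%

%ΔQ ≈ Ed × %ΔP = (-1.1) × (-16.8%) = +18.4800%
%ΔTR ≈ %ΔP + %ΔQ = (-16.8%) + (+18.4800%) = +1.6800%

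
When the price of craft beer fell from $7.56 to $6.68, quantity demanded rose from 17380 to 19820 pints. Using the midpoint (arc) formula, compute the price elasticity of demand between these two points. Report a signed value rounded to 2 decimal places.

%ΔQ = (19820 − 17380) / [(17380 + 19820)/2] = 2440/18600 = 0.131182…
%ΔP = (6.68 − 7.56) / [(7.56 + 6.68)/2] = -0.88/7.12 = -0.123595…
Arc Ed = %ΔQ / %ΔP = (2440/18600) / (-0.88/7.12) = -1.0613…

-1.06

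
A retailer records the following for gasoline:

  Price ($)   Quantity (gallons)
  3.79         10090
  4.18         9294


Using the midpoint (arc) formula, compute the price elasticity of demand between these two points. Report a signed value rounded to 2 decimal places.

-0.84

%ΔQ = (9294 − 10090) / [(10090 + 9294)/2] = -796/9692 = -0.082129…
%ΔP = (4.18 − 3.79) / [(3.79 + 4.18)/2] = 0.39/3.985 = 0.097867…
Arc Ed = %ΔQ / %ΔP = (-796/9692) / (0.39/3.985) = -0.8391…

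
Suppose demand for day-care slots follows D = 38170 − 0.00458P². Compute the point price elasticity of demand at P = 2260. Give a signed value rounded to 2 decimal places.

-3.17

dD/dP = −2·0.00458·P = -20.7016. At P = 2260, D = 14777.192.
Ed = (dD/dP)·(P/D) = (-20.7016) × (2260/14777.192) = -3.1660…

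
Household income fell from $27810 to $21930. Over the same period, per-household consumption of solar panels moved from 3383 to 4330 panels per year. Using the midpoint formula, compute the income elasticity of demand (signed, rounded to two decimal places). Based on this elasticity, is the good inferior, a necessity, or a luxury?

%ΔQ = (4330 − 3383)/[( 3383 + 4330)/2] = 947/3856.5 = 0.245559…
%ΔIncome = (21930 − 27810)/[( 27810 + 21930)/2] = -5880/24870 = -0.236429…
E_income = (947/3856.5) / (-5880/24870) = -1.0386…
E_income < 0 ⇒ inferior good.

-1.04; inferior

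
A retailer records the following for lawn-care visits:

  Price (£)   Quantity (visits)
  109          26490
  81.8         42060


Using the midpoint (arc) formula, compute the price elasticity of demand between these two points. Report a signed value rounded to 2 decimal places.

-1.59

%ΔQ = (42060 − 26490) / [(26490 + 42060)/2] = 15570/34275 = 0.454266…
%ΔP = (81.8 − 109) / [(109 + 81.8)/2] = -27.2/95.4 = -0.285115…
Arc Ed = %ΔQ / %ΔP = (15570/34275) / (-27.2/95.4) = -1.5932…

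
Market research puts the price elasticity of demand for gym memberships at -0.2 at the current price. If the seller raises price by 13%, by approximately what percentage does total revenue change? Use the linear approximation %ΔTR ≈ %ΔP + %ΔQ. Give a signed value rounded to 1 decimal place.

%ΔQ ≈ Ed × %ΔP = (-0.2) × (+13%) = -2.6000%
%ΔTR ≈ %ΔP + %ΔQ = (+13%) + (-2.6000%) = +10.4000%

+10.4%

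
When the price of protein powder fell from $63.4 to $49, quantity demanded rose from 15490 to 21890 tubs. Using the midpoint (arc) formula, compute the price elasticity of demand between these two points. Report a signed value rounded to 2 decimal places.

-1.34

%ΔQ = (21890 − 15490) / [(15490 + 21890)/2] = 6400/18690 = 0.342429…
%ΔP = (49 − 63.4) / [(63.4 + 49)/2] = -14.4/56.2 = -0.256227…
Arc Ed = %ΔQ / %ΔP = (6400/18690) / (-14.4/56.2) = -1.3364…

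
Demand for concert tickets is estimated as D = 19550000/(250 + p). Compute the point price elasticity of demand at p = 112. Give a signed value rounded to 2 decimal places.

dD/dp = −19550000/(250 + p)² = -149.187. At p = 112, D = 54005.5.
Ed = (dD/dp)·(p/D) = (-149.187) × (112/54005.5) = -0.3093…

-0.31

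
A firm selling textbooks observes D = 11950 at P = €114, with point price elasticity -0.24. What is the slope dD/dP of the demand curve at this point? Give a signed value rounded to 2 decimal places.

-25.16

Ed = (dD/dP)·(P/D) ⇒ dD/dP = Ed·D/P = (-0.24)·11950/114 = -25.1578…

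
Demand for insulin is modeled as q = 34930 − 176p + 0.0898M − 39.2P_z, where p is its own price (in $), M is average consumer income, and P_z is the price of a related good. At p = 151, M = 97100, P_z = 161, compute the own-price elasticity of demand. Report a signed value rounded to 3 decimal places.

At the given values, q = 34930 − 176(151) + 0.0898(97100) − 39.2(161) = 10762.38.
∂q/∂p = −176.
E = (-176) × (151/10762.38) = -2.46934…

-2.469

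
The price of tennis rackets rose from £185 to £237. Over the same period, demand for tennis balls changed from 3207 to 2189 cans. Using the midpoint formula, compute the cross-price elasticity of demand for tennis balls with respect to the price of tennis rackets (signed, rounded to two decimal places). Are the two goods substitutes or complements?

-1.53; complements

%ΔQ_{tennis balls} = (2189 − 3207)/avg = -1018/2698 = -0.377316…
%ΔP_{tennis rackets} = (237 − 185)/avg = 52/211 = 0.246445…
E_cross = (-1018/2698) / (52/211) = -1.5310…
E_cross < 0 ⇒ the goods are complements.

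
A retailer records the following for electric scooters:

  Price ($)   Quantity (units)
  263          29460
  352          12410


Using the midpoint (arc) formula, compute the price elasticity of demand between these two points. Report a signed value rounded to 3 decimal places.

-2.814

%ΔQ = (12410 − 29460) / [(29460 + 12410)/2] = -17050/20935 = -0.814425…
%ΔP = (352 − 263) / [(263 + 352)/2] = 89/307.5 = 0.289430…
Arc Ed = %ΔQ / %ΔP = (-17050/20935) / (89/307.5) = -2.81388…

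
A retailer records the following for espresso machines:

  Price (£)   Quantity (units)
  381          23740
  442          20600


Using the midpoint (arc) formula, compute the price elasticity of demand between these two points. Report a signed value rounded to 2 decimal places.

%ΔQ = (20600 − 23740) / [(23740 + 20600)/2] = -3140/22170 = -0.141632…
%ΔP = (442 − 381) / [(381 + 442)/2] = 61/411.5 = 0.148238…
Arc Ed = %ΔQ / %ΔP = (-3140/22170) / (61/411.5) = -0.9554…

-0.96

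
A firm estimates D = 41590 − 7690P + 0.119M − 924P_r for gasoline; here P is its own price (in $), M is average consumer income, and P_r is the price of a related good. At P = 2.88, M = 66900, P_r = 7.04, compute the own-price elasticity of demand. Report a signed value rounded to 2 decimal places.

At the given values, D = 41590 − 7690(2.88) + 0.119(66900) − 924(7.04) = 20898.94.
∂D/∂P = −7690.
E = (-7690) × (2.88/20898.94) = -1.0597…

-1.06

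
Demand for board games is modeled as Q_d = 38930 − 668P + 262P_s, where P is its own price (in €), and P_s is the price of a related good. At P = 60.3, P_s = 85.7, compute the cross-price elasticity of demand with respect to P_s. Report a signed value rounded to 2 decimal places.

1.06

At the given values, Q_d = 38930 − 668(60.3) + 262(85.7) = 21103.
∂Q_d/∂P_s = 262.
E = (262) × (85.7/21103) = 1.0639…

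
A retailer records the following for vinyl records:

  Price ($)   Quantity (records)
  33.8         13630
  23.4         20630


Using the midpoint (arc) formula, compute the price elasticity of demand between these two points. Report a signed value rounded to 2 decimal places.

%ΔQ = (20630 − 13630) / [(13630 + 20630)/2] = 7000/17130 = 0.408639…
%ΔP = (23.4 − 33.8) / [(33.8 + 23.4)/2] = -10.4/28.6 = -0.363636…
Arc Ed = %ΔQ / %ΔP = (7000/17130) / (-10.4/28.6) = -1.1237…

-1.12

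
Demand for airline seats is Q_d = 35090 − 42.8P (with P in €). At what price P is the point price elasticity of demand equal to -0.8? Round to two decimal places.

364.38

Ed = −42.8P/(35090 − 42.8P). Set this equal to -0.8:
42.8P = 0.8·(35090 − 42.8P) ⇒ 42.8P(1 + 0.8) = 0.8·35090
P = 0.8·35090 / (42.8·1.8) = 364.3821…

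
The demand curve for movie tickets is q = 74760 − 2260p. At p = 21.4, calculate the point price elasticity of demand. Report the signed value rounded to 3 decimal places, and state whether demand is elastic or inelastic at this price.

-1.832; elastic

dq/dp = −2260. At p = 21.4, q = 74760 − 2260(21.4) = 26396.
Ed = (dq/dp)·(p/q) = −2260 × (21.4/26396) = -1.83224…
|Ed| = 1.832 > 1, so demand is elastic.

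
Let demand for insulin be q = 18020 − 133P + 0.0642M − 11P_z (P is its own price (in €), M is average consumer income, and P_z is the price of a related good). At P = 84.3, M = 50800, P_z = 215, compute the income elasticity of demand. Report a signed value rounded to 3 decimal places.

0.423

At the given values, q = 18020 − 133(84.3) + 0.0642(50800) − 11(215) = 7704.46.
∂q/∂M = 0.0642.
E = (0.0642) × (50800/7704.46) = 0.42330…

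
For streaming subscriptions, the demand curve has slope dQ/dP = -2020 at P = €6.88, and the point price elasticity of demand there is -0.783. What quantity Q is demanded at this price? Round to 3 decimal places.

17749.170

Ed = (dQ/dP)·(P/Q) ⇒ Q = (dQ/dP)·P/Ed = (-2020)·6.88/(-0.783) = 17749.16985…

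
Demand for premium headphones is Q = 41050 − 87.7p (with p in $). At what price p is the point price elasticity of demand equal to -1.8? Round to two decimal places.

Ed = −87.7p/(41050 − 87.7p). Set this equal to -1.8:
87.7p = 1.8·(41050 − 87.7p) ⇒ 87.7p(1 + 1.8) = 1.8·41050
p = 1.8·41050 / (87.7·2.8) = 300.9040…

300.90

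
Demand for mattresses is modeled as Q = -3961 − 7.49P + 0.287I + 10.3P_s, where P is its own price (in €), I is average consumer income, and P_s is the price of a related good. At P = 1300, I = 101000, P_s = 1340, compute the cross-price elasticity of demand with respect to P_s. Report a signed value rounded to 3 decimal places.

0.474

At the given values, Q = -3961 − 7.49(1300) + 0.287(101000) + 10.3(1340) = 29091.
∂Q/∂P_s = 10.3.
E = (10.3) × (1340/29091) = 0.47444…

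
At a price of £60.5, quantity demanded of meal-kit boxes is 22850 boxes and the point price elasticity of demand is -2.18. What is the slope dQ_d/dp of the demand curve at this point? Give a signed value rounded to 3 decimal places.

Ed = (dQ_d/dp)·(p/Q_d) ⇒ dQ_d/dp = Ed·Q_d/p = (-2.18)·22850/60.5 = -823.35537…

-823.355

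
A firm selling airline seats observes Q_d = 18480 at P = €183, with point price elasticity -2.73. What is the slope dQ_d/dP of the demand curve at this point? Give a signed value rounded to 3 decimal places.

Ed = (dQ_d/dP)·(P/Q_d) ⇒ dQ_d/dP = Ed·Q_d/P = (-2.73)·18480/183 = -275.68524…

-275.685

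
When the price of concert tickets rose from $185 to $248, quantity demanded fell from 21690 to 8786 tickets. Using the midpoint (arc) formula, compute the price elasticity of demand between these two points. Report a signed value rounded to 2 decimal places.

-2.91

%ΔQ = (8786 − 21690) / [(21690 + 8786)/2] = -12904/15238 = -0.846830…
%ΔP = (248 − 185) / [(185 + 248)/2] = 63/216.5 = 0.290993…
Arc Ed = %ΔQ / %ΔP = (-12904/15238) / (63/216.5) = -2.9101…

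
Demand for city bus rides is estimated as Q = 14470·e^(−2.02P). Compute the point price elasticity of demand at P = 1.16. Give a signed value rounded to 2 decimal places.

-2.34

dQ/dP = −2.02·Q = -2806.6. At P = 1.16, Q = 1389.41.
Ed = (dQ/dP)·(P/Q) = (-2806.6) × (1.16/1389.41) = -2.3432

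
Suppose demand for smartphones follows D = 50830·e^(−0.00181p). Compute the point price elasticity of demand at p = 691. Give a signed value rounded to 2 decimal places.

-1.25

dD/dp = −0.00181·D = -26.3404. At p = 691, D = 14552.7.
Ed = (dD/dp)·(p/D) = (-26.3404) × (691/14552.7) = -1.2507…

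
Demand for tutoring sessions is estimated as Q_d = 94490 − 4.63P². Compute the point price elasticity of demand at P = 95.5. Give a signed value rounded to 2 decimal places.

dQ_d/dP = −2·4.63·P = -884.33. At P = 95.5, Q_d = 52263.2425.
Ed = (dQ_d/dP)·(P/Q_d) = (-884.33) × (95.5/52263.2425) = -1.6159…

-1.62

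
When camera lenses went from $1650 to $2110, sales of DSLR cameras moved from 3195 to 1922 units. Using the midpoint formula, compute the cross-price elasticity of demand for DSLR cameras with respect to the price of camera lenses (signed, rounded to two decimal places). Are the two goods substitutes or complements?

-2.03; complements

%ΔQ_{DSLR cameras} = (1922 − 3195)/avg = -1273/2558.5 = -0.497557…
%ΔP_{camera lenses} = (2110 − 1650)/avg = 460/1880 = 0.244680…
E_cross = (-1273/2558.5) / (460/1880) = -2.0334…
E_cross < 0 ⇒ the goods are complements.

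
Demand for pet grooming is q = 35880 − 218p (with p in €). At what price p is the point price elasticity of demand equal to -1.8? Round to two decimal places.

105.81

Ed = −218p/(35880 − 218p). Set this equal to -1.8:
218p = 1.8·(35880 − 218p) ⇒ 218p(1 + 1.8) = 1.8·35880
p = 1.8·35880 / (218·2.8) = 105.8060…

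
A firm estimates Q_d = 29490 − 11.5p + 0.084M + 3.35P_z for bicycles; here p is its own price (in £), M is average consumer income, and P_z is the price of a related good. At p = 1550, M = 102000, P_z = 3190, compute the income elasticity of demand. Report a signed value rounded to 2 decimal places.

At the given values, Q_d = 29490 − 11.5(1550) + 0.084(102000) + 3.35(3190) = 30919.5.
∂Q_d/∂M = 0.084.
E = (0.084) × (102000/30919.5) = 0.2771…

0.28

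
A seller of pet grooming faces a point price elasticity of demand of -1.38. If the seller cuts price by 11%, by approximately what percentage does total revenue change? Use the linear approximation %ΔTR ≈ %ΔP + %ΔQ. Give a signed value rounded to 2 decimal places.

+4.18%

%ΔQ ≈ Ed × %ΔP = (-1.38) × (-11%) = +15.1800%
%ΔTR ≈ %ΔP + %ΔQ = (-11%) + (+15.1800%) = +4.1800%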